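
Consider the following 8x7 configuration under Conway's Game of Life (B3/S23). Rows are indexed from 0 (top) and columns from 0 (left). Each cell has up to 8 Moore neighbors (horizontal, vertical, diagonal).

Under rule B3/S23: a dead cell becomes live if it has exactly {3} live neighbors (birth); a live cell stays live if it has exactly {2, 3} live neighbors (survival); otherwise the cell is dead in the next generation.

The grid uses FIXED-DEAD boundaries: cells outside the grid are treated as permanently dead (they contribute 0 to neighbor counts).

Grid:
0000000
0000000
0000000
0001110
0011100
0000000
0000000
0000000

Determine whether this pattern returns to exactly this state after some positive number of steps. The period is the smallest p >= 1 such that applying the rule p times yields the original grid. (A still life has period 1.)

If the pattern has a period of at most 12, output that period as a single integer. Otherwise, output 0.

Answer: 2

Derivation:
Simulating and comparing each generation to the original:
Gen 0 (original, given above): 6 live cells
Gen 1: 6 live cells, differs from original
Gen 2: 6 live cells, MATCHES original -> period = 2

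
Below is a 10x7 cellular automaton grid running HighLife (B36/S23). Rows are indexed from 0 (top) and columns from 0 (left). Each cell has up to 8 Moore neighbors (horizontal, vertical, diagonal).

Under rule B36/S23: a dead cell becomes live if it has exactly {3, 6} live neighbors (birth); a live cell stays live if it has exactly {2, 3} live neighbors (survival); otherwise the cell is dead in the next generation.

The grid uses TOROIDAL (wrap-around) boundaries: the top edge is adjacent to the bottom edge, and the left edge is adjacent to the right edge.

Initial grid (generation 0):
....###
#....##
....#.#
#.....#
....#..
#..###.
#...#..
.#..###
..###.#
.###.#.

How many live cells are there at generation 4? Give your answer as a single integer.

Answer: 21

Derivation:
Simulating step by step:
Generation 0 (given above): 29 live cells
Generation 1: 23 live cells
.###...
#......
.......
#.....#
#..##..
...#.##
##...#.
.##...#
.....##
##..#..
Generation 2: 29 live cells
..##...
.##....
#.....#
#.....#
#..##..
.###.#.
.#..##.
.##....
..#..##
##.####
Generation 3: 30 live cells
.....##
####...
......#
.#...#.
#..###.
##..###
#.#.##.
#####.#
.......
##.....
Generation 4: 21 live cells
......#
###..#.
......#
#....#.
..##..#
..#....
...#...
#.#.#.#
...#..#
#.....#
Population at generation 4: 21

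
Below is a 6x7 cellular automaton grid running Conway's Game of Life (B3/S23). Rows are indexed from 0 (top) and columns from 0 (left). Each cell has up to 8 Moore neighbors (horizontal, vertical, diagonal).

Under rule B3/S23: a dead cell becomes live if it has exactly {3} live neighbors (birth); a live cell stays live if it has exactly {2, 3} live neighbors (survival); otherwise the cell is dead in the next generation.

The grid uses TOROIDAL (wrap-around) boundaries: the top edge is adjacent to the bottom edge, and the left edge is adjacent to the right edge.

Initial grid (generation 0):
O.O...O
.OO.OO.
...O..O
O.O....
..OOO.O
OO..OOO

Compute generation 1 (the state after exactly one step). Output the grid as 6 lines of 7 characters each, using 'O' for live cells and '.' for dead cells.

Simulating step by step:
Generation 0 (given above): 20 live cells
Generation 1: 19 live cells
(generation 1 grid is the final answer)

Answer: ..O....
.OO.OO.
O..OOOO
OOO.OOO
..O.O..
....O..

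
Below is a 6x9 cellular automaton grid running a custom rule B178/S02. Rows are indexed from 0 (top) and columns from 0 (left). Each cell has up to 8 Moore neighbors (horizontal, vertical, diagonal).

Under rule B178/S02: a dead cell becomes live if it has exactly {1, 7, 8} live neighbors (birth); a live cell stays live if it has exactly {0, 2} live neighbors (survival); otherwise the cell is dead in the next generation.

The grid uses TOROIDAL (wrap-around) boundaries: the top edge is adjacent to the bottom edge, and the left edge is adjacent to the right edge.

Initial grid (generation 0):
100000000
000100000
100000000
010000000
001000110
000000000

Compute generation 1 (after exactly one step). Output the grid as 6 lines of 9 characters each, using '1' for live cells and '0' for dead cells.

Answer: 111110001
001110000
000110001
010101000
100101001
101101000

Derivation:
Simulating step by step:
Generation 0 (given above): 7 live cells
Generation 1: 23 live cells
(generation 1 grid is the final answer)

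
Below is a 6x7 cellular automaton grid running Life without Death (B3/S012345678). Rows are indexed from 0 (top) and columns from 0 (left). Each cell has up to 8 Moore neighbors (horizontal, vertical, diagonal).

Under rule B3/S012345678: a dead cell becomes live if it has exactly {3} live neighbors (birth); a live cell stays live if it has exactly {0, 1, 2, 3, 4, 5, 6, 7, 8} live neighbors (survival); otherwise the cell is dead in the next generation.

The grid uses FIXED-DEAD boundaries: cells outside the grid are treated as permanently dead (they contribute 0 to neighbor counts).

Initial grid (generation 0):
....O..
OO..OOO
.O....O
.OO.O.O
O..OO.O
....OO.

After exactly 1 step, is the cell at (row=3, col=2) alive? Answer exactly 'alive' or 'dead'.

Answer: alive

Derivation:
Simulating step by step:
Generation 0 (given above): 18 live cells
Generation 1: 24 live cells
....O..
OO..OOO
.O.OO.O
OOO.O.O
OOOOO.O
...OOO.

Cell (3,2) at generation 1: 1 -> alive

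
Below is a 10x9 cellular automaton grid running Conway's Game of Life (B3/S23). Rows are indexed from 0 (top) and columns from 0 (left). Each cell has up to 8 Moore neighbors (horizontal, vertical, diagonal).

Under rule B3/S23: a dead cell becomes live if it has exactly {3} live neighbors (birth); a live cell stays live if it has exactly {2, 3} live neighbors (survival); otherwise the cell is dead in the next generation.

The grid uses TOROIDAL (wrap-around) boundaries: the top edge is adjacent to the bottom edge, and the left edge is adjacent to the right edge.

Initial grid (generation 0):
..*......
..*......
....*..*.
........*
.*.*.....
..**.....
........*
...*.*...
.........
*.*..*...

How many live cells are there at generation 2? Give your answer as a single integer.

Answer: 11

Derivation:
Simulating step by step:
Generation 0 (given above): 15 live cells
Generation 1: 11 live cells
..**.....
...*.....
.........
.........
...*.....
..**.....
..***....
.........
....*....
.*.......
Generation 2: 11 live cells
..**.....
..**.....
.........
.........
..**.....
.........
..*.*....
....*....
.........
..**.....
Population at generation 2: 11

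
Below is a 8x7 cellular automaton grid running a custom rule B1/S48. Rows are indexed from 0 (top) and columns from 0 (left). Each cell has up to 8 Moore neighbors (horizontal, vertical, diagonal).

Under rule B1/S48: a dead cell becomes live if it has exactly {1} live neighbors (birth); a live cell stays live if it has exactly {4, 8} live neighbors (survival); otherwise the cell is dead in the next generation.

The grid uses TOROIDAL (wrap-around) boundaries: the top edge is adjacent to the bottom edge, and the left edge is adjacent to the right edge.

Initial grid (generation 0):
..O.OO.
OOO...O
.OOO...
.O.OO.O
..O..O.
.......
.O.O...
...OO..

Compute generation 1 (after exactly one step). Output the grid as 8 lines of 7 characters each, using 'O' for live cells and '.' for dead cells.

Simulating step by step:
Generation 0 (given above): 20 live cells
Generation 1: 11 live cells
(generation 1 grid is the final answer)

Answer: .......
.......
...O...
...O...
.......
O....OO
O....O.
O..OO.O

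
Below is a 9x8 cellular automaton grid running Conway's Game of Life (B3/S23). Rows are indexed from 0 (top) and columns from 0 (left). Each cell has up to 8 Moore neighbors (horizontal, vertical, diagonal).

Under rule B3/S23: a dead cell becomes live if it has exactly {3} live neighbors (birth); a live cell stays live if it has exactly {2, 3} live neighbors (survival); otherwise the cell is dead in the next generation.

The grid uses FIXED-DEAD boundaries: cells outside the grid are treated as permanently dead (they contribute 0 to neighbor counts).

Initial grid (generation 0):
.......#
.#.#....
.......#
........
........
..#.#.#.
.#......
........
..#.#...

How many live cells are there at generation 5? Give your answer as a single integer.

Answer: 0

Derivation:
Simulating step by step:
Generation 0 (given above): 10 live cells
Generation 1: 0 live cells
........
........
........
........
........
........
........
........
........
Generation 2: 0 live cells
........
........
........
........
........
........
........
........
........
Generation 3: 0 live cells
........
........
........
........
........
........
........
........
........
Generation 4: 0 live cells
........
........
........
........
........
........
........
........
........
Generation 5: 0 live cells
........
........
........
........
........
........
........
........
........
Population at generation 5: 0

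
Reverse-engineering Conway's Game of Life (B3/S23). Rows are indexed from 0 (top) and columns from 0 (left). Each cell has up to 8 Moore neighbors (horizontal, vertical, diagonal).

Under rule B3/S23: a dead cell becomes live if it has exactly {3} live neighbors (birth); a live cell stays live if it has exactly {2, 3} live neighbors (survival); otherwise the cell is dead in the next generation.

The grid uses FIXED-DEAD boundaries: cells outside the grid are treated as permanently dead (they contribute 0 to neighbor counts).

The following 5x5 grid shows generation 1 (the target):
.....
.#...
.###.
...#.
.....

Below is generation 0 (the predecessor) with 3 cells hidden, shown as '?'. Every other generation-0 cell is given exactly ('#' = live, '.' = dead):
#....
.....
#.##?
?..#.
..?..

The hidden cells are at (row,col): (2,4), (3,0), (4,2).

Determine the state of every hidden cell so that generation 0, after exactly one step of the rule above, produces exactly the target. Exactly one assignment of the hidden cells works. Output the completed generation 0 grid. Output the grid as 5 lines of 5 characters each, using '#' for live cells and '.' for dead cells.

Answer: #....
.....
#.##.
#..#.
..#..

Derivation:
Hidden generation-0 cells (in order): (2,4), (3,0), (4,2).
A hidden cell only influences target cells in its own 3x3 neighborhood. Try each of the 2^3 = 8 assignments, step the completed generation 0 forward once under B3/S23, and compare with the target:
  (2,4)=. (3,0)=. (4,2)=. -> step gives (2,1)='.' but target has '#' -> reject
  (2,4)=. (3,0)=. (4,2)=# -> step gives (2,1)='.' but target has '#' -> reject
  (2,4)=. (3,0)=# (4,2)=. -> step gives (3,1)='#' but target has '.' -> reject
  (2,4)=. (3,0)=# (4,2)=# -> step reproduces the target at every cell -> ACCEPT
  (2,4)=# (3,0)=. (4,2)=. -> step gives (1,3)='#' but target has '.' -> reject
  (2,4)=# (3,0)=. (4,2)=# -> step gives (1,3)='#' but target has '.' -> reject
  (2,4)=# (3,0)=# (4,2)=. -> step gives (1,3)='#' but target has '.' -> reject
  (2,4)=# (3,0)=# (4,2)=# -> step gives (1,3)='#' but target has '.' -> reject
Unique solution: (2,4)=dead, (3,0)=live, (4,2)=live.
Check: live-neighbor counts of every cell in the completed generation 0:
01000
23221
13222
14432
12121
Applying B3/S23 to generation 0 with these counts gives:
.....
.#...
.###.
...#.
.....
which matches the target exactly.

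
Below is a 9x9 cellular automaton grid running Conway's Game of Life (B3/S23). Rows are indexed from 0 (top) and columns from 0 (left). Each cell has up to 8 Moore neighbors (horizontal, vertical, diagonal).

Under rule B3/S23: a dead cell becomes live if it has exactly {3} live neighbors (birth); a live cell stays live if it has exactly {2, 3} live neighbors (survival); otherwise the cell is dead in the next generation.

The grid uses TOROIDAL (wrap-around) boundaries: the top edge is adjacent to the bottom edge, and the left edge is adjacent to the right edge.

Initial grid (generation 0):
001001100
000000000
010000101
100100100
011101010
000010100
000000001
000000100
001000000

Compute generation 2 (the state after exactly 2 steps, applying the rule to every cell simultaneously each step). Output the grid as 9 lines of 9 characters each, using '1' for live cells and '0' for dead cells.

Simulating step by step:
Generation 0 (given above): 19 live cells
Generation 1: 26 live cells
000000000
000001110
100000010
100111101
011101010
001111110
000001010
000000000
000001100
Generation 2: 17 live cells
(generation 2 grid is the final answer)

Answer: 000000010
000000111
100000000
100101000
110000000
010000011
000101010
000001000
000000000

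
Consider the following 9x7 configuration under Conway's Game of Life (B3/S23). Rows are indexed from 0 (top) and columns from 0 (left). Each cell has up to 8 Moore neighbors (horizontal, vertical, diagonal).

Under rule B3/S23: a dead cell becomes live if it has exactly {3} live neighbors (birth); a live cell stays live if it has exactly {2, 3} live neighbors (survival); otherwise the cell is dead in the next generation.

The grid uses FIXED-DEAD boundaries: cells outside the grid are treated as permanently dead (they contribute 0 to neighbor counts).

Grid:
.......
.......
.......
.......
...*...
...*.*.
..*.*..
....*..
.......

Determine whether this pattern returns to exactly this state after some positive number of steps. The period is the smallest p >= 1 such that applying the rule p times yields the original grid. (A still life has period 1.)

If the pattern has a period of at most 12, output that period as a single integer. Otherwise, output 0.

Answer: 2

Derivation:
Simulating and comparing each generation to the original:
Gen 0 (original, given above): 6 live cells
Gen 1: 6 live cells, differs from original
Gen 2: 6 live cells, MATCHES original -> period = 2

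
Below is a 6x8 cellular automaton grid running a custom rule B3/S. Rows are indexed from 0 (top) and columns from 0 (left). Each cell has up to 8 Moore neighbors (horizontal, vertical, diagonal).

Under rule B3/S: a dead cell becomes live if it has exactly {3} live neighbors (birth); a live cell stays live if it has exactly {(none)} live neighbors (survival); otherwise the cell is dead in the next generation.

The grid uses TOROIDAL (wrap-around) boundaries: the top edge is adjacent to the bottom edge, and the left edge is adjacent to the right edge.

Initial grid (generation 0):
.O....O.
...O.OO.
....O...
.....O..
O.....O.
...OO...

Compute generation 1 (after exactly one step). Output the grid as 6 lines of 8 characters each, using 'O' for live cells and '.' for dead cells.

Answer: ..OO....
....O...
......O.
........
....OO..
.....O.O

Derivation:
Simulating step by step:
Generation 0 (given above): 11 live cells
Generation 1: 8 live cells
(generation 1 grid is the final answer)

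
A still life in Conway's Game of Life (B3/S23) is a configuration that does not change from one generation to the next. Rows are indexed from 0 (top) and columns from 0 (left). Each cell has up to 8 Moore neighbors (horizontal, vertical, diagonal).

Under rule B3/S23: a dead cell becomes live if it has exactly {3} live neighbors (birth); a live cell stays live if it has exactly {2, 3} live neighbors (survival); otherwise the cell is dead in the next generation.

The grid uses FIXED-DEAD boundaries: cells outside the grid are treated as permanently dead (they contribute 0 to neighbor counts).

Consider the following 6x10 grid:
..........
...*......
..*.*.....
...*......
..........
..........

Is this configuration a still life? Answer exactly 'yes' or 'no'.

Answer: yes

Derivation:
Compute generation 1 and compare to generation 0 (given above):
Generation 1:
..........
...*......
..*.*.....
...*......
..........
..........
The grids are IDENTICAL -> still life.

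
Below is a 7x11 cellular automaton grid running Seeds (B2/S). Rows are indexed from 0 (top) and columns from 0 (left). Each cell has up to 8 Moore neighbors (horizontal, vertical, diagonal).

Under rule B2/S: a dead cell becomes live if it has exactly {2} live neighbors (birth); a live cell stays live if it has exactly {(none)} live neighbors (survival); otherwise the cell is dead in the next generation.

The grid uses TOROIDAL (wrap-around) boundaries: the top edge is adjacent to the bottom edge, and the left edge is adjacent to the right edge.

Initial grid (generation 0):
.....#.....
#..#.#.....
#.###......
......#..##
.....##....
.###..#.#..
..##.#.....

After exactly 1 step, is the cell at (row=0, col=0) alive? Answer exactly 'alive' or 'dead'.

Answer: dead

Derivation:
Simulating step by step:
Generation 0 (given above): 21 live cells
Generation 1: 16 live cells
.#.........
......#...#
......#..#.
###....#...
##.##...#.#
...........
.......#...

Cell (0,0) at generation 1: 0 -> dead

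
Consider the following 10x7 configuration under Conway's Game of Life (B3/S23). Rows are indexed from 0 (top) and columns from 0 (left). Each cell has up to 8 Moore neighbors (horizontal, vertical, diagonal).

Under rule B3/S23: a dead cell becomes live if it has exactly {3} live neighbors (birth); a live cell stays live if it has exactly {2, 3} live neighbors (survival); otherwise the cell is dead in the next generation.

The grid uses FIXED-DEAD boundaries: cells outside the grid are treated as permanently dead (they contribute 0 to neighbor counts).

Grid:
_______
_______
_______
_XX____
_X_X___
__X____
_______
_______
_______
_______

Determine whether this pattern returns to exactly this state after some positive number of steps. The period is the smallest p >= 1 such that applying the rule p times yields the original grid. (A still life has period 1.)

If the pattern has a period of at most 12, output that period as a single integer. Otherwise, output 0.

Answer: 1

Derivation:
Simulating and comparing each generation to the original:
Gen 0 (original, given above): 5 live cells
Gen 1: 5 live cells, MATCHES original -> period = 1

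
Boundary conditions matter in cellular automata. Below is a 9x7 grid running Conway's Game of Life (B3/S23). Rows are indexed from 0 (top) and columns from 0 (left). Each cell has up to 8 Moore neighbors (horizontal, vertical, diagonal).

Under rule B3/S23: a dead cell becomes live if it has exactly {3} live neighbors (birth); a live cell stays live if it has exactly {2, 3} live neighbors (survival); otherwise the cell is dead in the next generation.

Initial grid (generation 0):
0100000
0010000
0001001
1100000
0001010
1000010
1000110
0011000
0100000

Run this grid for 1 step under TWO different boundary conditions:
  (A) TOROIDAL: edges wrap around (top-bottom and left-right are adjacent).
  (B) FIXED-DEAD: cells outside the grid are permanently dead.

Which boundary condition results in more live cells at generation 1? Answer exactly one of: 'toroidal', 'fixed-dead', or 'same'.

Under TOROIDAL boundary, generation 1:
0110000
0010000
1110000
1010101
1100100
0000010
0101110
0111100
0100000
Population = 23

Under FIXED-DEAD boundary, generation 1:
0000000
0010000
0110000
0010100
1100100
0000011
0101110
0111100
0010000
Population = 19

Comparison: toroidal=23, fixed-dead=19 -> toroidal

Answer: toroidal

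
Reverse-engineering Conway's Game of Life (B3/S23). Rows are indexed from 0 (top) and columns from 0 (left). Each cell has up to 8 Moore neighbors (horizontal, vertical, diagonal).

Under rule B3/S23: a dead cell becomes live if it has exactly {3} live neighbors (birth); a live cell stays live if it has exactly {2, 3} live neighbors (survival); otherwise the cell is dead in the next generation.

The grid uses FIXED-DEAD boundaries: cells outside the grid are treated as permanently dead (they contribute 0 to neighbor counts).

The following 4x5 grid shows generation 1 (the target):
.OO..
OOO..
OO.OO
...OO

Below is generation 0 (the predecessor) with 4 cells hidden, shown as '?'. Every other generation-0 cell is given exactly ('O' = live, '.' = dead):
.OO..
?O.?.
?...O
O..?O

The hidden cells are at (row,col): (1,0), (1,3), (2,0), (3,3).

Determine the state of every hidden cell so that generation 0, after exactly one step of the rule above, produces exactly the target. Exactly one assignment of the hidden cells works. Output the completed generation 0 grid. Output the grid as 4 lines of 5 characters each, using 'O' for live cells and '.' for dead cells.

Answer: .OO..
.O...
O...O
O..OO

Derivation:
Hidden generation-0 cells (in order): (1,0), (1,3), (2,0), (3,3).
A hidden cell only influences target cells in its own 3x3 neighborhood. Try each of the 2^4 = 16 assignments, step the completed generation 0 forward once under B3/S23, and compare with the target:
  (1,0)=. (1,3)=. (2,0)=. (3,3)=. -> step gives (1,0)='.' but target has 'O' -> reject
  (1,0)=. (1,3)=. (2,0)=. (3,3)=O -> step gives (1,0)='.' but target has 'O' -> reject
  (1,0)=. (1,3)=. (2,0)=O (3,3)=. -> step gives (2,3)='.' but target has 'O' -> reject
  (1,0)=. (1,3)=. (2,0)=O (3,3)=O -> step reproduces the target at every cell -> ACCEPT
  (1,0)=. (1,3)=O (2,0)=. (3,3)=. -> step gives (1,0)='.' but target has 'O' -> reject
  (1,0)=. (1,3)=O (2,0)=. (3,3)=O -> step gives (1,0)='.' but target has 'O' -> reject
  (1,0)=. (1,3)=O (2,0)=O (3,3)=. -> step gives (1,2)='.' but target has 'O' -> reject
  (1,0)=. (1,3)=O (2,0)=O (3,3)=O -> step gives (1,2)='.' but target has 'O' -> reject
  (1,0)=O (1,3)=. (2,0)=. (3,3)=. -> step gives (0,0)='O' but target has '.' -> reject
  (1,0)=O (1,3)=. (2,0)=. (3,3)=O -> step gives (0,0)='O' but target has '.' -> reject
  (1,0)=O (1,3)=. (2,0)=O (3,3)=. -> step gives (0,0)='O' but target has '.' -> reject
  (1,0)=O (1,3)=. (2,0)=O (3,3)=O -> step gives (0,0)='O' but target has '.' -> reject
  (1,0)=O (1,3)=O (2,0)=. (3,3)=. -> step gives (0,0)='O' but target has '.' -> reject
  (1,0)=O (1,3)=O (2,0)=. (3,3)=O -> step gives (0,0)='O' but target has '.' -> reject
  (1,0)=O (1,3)=O (2,0)=O (3,3)=. -> step gives (0,0)='O' but target has '.' -> reject
  (1,0)=O (1,3)=O (2,0)=O (3,3)=O -> step gives (0,0)='O' but target has '.' -> reject
Unique solution: (1,0)=dead, (1,3)=dead, (2,0)=live, (3,3)=live.
Check: live-neighbor counts of every cell in the completed generation 0:
22210
33321
23232
12122
Applying B3/S23 to generation 0 with these counts gives:
.OO..
OOO..
OO.OO
...OO
which matches the target exactly.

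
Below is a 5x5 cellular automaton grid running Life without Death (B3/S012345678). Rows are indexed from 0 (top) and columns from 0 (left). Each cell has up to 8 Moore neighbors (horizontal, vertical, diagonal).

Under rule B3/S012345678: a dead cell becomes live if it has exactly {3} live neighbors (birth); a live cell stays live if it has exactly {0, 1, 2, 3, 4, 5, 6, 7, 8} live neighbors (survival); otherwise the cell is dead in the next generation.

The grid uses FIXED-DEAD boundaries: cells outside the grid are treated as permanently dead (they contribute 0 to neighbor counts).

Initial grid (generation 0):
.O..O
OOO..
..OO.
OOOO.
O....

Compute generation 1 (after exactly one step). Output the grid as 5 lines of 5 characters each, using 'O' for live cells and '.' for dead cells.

Simulating step by step:
Generation 0 (given above): 12 live cells
Generation 1: 15 live cells
(generation 1 grid is the final answer)

Answer: OOO.O
OOO..
..OO.
OOOO.
O.O..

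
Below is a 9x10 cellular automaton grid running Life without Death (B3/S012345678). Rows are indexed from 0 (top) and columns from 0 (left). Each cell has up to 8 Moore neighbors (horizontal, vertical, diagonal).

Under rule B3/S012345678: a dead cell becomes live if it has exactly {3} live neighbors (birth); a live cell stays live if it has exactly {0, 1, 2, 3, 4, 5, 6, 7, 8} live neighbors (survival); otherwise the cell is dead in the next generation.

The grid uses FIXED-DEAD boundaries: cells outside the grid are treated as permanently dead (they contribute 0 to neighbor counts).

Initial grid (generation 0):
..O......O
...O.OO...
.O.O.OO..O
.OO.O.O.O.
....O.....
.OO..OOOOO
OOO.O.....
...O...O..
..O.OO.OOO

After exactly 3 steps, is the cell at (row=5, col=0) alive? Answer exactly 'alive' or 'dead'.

Answer: alive

Derivation:
Simulating step by step:
Generation 0 (given above): 35 live cells
Generation 1: 44 live cells
..O......O
...O.OO...
.O.O.OO..O
.OO.O.OOO.
....O....O
OOO.OOOOOO
OOO.OO....
...O.OOO..
..OOOOOOOO
Generation 2: 47 live cells
..O......O
...O.OO...
.O.O.OO.OO
.OO.O.OOOO
O...O....O
OOO.OOOOOO
OOO.OO....
...O.OOO..
..OOOOOOOO
Generation 3: 51 live cells
..O......O
...O.OOOOO
.O.O.OO.OO
OOO.O.OOOO
O...O....O
OOO.OOOOOO
OOO.OO....
...O.OOO..
..OOOOOOOO

Cell (5,0) at generation 3: 1 -> alive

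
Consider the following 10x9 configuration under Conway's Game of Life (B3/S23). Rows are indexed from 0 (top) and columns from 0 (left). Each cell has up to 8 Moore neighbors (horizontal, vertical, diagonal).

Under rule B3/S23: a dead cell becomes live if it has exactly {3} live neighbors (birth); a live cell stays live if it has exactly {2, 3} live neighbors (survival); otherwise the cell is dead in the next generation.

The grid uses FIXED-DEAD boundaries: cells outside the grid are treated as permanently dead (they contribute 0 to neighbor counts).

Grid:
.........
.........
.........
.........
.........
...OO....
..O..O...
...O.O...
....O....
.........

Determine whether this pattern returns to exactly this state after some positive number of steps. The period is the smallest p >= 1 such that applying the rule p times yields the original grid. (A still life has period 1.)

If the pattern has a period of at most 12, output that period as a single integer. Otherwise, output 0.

Answer: 1

Derivation:
Simulating and comparing each generation to the original:
Gen 0 (original, given above): 7 live cells
Gen 1: 7 live cells, MATCHES original -> period = 1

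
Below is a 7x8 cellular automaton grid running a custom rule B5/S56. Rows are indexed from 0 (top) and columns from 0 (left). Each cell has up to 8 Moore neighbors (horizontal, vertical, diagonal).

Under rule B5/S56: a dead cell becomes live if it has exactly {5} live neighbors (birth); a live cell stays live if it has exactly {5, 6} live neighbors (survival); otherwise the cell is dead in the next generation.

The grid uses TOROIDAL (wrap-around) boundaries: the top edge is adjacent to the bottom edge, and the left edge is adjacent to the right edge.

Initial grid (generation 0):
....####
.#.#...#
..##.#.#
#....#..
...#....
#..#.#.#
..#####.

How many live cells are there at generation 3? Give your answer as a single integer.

Answer: 0

Derivation:
Simulating step by step:
Generation 0 (given above): 23 live cells
Generation 1: 9 live cells
...####.
....#...
........
........
........
........
....####
Generation 2: 3 live cells
....##..
........
........
........
........
........
.....#..
Generation 3: 0 live cells
........
........
........
........
........
........
........
Population at generation 3: 0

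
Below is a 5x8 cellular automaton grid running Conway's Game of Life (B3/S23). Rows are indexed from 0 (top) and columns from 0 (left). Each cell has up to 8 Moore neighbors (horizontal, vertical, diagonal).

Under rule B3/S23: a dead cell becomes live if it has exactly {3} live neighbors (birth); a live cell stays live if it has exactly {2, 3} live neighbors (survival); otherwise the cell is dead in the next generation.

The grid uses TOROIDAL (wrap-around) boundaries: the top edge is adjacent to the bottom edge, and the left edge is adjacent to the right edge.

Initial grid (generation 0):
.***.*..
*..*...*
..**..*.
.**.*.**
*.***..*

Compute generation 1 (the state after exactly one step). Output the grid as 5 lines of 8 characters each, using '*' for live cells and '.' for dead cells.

Simulating step by step:
Generation 0 (given above): 20 live cells
Generation 1: 10 live cells
(generation 1 grid is the final answer)

Answer: ......*.
*.....**
....***.
....*.*.
.......*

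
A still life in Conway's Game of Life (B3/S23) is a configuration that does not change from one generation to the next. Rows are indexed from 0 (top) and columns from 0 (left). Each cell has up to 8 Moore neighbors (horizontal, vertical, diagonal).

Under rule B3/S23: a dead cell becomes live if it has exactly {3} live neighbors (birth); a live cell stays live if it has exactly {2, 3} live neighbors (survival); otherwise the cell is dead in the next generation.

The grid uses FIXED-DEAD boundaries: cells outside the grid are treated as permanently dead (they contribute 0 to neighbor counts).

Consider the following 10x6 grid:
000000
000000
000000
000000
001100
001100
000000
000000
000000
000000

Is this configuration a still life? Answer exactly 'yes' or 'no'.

Compute generation 1 and compare to generation 0 (given above):
Generation 1:
000000
000000
000000
000000
001100
001100
000000
000000
000000
000000
The grids are IDENTICAL -> still life.

Answer: yes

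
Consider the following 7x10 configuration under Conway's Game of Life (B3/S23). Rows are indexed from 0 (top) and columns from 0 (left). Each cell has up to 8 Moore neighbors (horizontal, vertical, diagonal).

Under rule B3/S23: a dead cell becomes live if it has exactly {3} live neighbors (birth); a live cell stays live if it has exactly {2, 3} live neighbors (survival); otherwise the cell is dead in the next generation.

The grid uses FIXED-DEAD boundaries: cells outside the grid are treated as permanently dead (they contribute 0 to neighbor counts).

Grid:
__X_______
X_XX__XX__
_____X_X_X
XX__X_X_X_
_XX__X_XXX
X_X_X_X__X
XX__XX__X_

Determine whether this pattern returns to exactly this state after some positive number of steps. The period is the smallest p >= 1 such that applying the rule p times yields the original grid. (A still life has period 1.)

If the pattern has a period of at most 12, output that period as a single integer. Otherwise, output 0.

Simulating and comparing each generation to the original:
Gen 0 (original, given above): 30 live cells
Gen 1: 31 live cells, differs from original
Gen 2: 23 live cells, differs from original
Gen 3: 21 live cells, differs from original
Gen 4: 21 live cells, differs from original
Gen 5: 20 live cells, differs from original
Gen 6: 22 live cells, differs from original
Gen 7: 17 live cells, differs from original
Gen 8: 17 live cells, differs from original
Gen 9: 16 live cells, differs from original
Gen 10: 14 live cells, differs from original
Gen 11: 16 live cells, differs from original
Gen 12: 11 live cells, differs from original
No period found within 12 steps.

Answer: 0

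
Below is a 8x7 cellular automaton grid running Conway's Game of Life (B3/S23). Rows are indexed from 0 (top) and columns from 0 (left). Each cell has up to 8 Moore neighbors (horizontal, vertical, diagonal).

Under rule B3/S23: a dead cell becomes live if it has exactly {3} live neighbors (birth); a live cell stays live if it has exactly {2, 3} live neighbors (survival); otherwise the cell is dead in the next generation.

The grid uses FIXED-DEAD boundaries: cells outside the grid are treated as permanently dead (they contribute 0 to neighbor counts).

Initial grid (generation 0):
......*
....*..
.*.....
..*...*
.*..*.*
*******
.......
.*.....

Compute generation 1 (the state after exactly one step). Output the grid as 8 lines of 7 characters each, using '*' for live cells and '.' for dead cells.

Simulating step by step:
Generation 0 (given above): 16 live cells
Generation 1: 16 live cells
(generation 1 grid is the final answer)

Answer: .......
.......
.......
.**..*.
*...*.*
*****.*
*..***.
.......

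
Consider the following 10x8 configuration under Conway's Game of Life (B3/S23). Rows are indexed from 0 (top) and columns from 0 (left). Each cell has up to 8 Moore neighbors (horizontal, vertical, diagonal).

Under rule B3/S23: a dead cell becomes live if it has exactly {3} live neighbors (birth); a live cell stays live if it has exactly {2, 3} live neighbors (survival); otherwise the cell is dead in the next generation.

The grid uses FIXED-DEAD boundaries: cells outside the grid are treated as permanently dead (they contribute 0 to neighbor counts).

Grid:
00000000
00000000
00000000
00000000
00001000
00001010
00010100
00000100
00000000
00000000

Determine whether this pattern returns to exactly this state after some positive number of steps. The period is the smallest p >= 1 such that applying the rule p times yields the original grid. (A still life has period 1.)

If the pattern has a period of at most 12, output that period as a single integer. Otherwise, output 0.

Simulating and comparing each generation to the original:
Gen 0 (original, given above): 6 live cells
Gen 1: 6 live cells, differs from original
Gen 2: 6 live cells, MATCHES original -> period = 2

Answer: 2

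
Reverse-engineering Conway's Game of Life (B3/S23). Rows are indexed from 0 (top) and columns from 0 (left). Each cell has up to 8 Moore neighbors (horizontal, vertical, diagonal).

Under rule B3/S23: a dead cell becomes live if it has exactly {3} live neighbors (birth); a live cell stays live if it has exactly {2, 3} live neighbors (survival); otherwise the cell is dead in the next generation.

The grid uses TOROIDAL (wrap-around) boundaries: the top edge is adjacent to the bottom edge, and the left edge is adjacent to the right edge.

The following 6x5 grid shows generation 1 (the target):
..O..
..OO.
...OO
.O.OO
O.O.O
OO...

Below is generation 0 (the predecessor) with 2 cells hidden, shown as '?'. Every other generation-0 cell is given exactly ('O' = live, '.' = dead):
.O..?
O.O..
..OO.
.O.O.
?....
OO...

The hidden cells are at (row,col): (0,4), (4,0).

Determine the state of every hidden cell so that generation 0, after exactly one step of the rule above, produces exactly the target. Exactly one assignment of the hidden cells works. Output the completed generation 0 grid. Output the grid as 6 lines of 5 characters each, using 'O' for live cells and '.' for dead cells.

Answer: .O...
O.O..
..OO.
.O.O.
O....
OO...

Derivation:
Hidden generation-0 cells (in order): (0,4), (4,0).
A hidden cell only influences target cells in its own 3x3 neighborhood. Try each of the 2^2 = 4 assignments, step the completed generation 0 forward once under B3/S23, and compare with the target:
  (0,4)=. (4,0)=. -> step gives (3,1)='.' but target has 'O' -> reject
  (0,4)=. (4,0)=O -> step reproduces the target at every cell -> ACCEPT
  (0,4)=O (4,0)=. -> step gives (0,4)='O' but target has '.' -> reject
  (0,4)=O (4,0)=O -> step gives (0,4)='O' but target has '.' -> reject
Unique solution: (0,4)=dead, (4,0)=live.
Check: live-neighbor counts of every cell in the completed generation 0:
44312
14332
24433
22423
34313
33202
Applying B3/S23 to generation 0 with these counts gives:
..O..
..OO.
...OO
.O.OO
O.O.O
OO...
which matches the target exactly.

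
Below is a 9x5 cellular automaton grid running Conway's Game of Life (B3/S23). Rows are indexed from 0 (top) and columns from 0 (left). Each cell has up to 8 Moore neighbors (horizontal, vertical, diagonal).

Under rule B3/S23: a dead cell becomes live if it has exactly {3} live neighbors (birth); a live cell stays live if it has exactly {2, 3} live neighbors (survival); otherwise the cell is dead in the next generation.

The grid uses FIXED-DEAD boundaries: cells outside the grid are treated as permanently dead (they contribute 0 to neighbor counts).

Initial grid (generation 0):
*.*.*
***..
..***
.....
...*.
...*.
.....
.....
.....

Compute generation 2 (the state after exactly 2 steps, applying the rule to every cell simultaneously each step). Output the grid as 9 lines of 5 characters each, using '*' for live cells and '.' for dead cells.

Simulating step by step:
Generation 0 (given above): 11 live cells
Generation 1: 9 live cells
*.**.
*...*
..**.
..*.*
.....
.....
.....
.....
.....
Generation 2: 7 live cells
(generation 2 grid is the final answer)

Answer: .*.*.
....*
.**.*
..*..
.....
.....
.....
.....
.....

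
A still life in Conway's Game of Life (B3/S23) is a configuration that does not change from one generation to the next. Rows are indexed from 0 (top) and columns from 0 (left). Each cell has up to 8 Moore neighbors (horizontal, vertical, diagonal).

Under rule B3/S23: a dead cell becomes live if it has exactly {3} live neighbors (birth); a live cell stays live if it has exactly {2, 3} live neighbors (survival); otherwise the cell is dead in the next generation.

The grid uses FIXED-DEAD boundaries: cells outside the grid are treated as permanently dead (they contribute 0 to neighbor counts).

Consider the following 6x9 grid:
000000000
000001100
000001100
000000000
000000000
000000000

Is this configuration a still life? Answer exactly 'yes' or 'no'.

Answer: yes

Derivation:
Compute generation 1 and compare to generation 0 (given above):
Generation 1:
000000000
000001100
000001100
000000000
000000000
000000000
The grids are IDENTICAL -> still life.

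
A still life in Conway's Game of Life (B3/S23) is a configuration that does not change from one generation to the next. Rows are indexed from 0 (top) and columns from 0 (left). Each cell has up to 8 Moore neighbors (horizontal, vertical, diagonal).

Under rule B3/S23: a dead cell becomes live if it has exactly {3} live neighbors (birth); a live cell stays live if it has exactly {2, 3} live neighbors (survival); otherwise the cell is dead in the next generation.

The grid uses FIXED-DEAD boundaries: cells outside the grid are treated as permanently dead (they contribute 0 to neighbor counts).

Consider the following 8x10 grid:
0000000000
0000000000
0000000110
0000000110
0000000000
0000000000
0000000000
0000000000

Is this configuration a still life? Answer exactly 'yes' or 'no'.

Compute generation 1 and compare to generation 0 (given above):
Generation 1:
0000000000
0000000000
0000000110
0000000110
0000000000
0000000000
0000000000
0000000000
The grids are IDENTICAL -> still life.

Answer: yes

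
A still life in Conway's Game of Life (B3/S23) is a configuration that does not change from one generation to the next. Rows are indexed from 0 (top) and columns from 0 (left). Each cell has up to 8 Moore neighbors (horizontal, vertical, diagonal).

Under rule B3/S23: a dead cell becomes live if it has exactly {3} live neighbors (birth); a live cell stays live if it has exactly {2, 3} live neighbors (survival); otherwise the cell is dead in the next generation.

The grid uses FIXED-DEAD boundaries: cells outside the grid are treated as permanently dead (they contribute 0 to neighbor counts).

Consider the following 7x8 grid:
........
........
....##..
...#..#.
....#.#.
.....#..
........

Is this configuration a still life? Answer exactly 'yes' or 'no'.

Compute generation 1 and compare to generation 0 (given above):
Generation 1:
........
........
....##..
...#..#.
....#.#.
.....#..
........
The grids are IDENTICAL -> still life.

Answer: yes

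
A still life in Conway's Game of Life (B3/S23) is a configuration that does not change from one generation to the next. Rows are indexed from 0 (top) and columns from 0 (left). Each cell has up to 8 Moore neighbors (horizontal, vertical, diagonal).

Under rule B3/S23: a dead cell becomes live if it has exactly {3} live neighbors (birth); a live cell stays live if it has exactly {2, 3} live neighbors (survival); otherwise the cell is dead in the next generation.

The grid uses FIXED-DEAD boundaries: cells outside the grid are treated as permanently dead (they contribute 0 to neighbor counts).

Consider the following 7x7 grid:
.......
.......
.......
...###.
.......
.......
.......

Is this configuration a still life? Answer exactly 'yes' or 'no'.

Answer: no

Derivation:
Compute generation 1 and compare to generation 0 (given above):
Generation 1:
.......
.......
....#..
....#..
....#..
.......
.......
Cell (2,4) differs: gen0=0 vs gen1=1 -> NOT a still life.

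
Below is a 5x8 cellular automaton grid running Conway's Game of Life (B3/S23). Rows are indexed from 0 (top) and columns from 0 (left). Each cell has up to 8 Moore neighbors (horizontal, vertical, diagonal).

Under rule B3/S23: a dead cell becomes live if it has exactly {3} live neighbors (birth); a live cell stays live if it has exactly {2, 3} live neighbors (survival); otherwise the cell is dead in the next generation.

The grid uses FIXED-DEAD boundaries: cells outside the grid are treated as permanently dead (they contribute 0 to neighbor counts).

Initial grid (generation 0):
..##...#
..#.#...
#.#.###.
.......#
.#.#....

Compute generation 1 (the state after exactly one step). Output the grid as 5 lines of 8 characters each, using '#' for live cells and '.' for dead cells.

Answer: ..##....
..#.#.#.
.#..###.
.######.
........

Derivation:
Simulating step by step:
Generation 0 (given above): 13 live cells
Generation 1: 15 live cells
(generation 1 grid is the final answer)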